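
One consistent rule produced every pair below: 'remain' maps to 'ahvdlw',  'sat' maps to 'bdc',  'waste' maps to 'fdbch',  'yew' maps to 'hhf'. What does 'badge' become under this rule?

kdmph

The shift depends on letter class: consonant r→a is +9, but vowel e→h is +3. The rule splits by letter class: vowels +3, consonants +9.
Applying it to badge: b(cons)+9=k, a(vowel)+3=d, d(cons)+9=m, g(cons)+9=p, e(vowel)+3=h.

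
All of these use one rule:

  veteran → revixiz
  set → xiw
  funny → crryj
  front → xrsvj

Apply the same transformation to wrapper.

The output letters match the input read backwards, each shifted +4: veteran reversed is naretev. The word is reversed, then every letter is shifted forward by 4.
On wrapper: reverse → repparw; then shift: r+4=v, e+4=i, p+4=t, p+4=t, a+4=e, r+4=v, w+4=a.

vitteva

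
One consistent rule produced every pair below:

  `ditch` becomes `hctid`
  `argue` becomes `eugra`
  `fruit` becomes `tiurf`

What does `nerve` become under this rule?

The output letters match the input read backwards: ditch reversed is hctid. It's just the letters in reverse order.
For nerve: reverse → evren.

evren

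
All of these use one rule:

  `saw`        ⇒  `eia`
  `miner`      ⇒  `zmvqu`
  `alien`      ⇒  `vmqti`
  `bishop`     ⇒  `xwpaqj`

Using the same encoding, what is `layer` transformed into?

The output letters match the input read backwards, each shifted +8: saw reversed is was. Two steps: reverse the string, then apply a Caesar shift of +8.
Applying it to layer: reverse → reyal; then shift: r+8=z, e+8=m, y+8=g, a+8=i, l+8=t.

zmgit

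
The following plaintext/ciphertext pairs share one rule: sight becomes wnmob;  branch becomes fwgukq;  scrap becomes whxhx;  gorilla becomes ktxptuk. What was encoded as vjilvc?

In sight: s→w is +4, i→n is +5, g→m is +6, h→o is +7 — the shift increases by 1 each position. Letter i (0-indexed) is shifted by i+4, so successive shifts are 4, 5, 6, ….
Decoding vjilvc: v−4=r, j−5=e, i−6=c, l−7=e, v−8=n, c−9=t.

recent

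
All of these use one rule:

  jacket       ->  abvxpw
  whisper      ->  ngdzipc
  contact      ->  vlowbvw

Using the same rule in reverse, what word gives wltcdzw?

tourist

j(9)→a(0) and a(0)→b(1) fit y≡23x+1 (mod 26); the inverse of 23 mod 26 is 17. Treating letters as 0–25, the rule is x ↦ 23x + 1 (mod 26).
Reversing it on wltcdzw: w(22)→17·(22−1)≡19=t; l(11)→17·(11−1)≡14=o; t(19)→17·(19−1)≡20=u; c(2)→17·(2−1)≡17=r; d(3)→17·(3−1)≡8=i; z(25)→17·(25−1)≡18=s; w(22)→17·(22−1)≡19=t (all mod 26).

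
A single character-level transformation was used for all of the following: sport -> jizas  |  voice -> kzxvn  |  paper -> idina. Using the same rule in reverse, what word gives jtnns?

sweet

Treating letters as 0–25, the rule is x ↦ 9x + 3 (mod 26).
Reversing it on jtnns: j(9)→3·(9−3)≡18=s; t(19)→3·(19−3)≡22=w; n(13)→3·(13−3)≡4=e; n(13)→3·(13−3)≡4=e; s(18)→3·(18−3)≡19=t (all mod 26).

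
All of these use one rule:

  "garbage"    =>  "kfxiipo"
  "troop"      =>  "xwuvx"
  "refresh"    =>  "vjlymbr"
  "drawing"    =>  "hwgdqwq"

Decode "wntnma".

Each letter shifts forward by (position + 4), i.e. 4, 5, 6, … — the shift grows by one for each successive letter.
Decoding wntnma: w−4=s, n−5=i, t−6=n, n−7=g, m−8=e, a−9=r.

singer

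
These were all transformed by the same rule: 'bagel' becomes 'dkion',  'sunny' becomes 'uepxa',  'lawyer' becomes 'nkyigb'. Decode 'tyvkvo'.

rotate

A repeating key of period 2 is used — shifts +2, +10 over and over.
Undoing it on tyvkvo: t−2=r, y−10=o, v−2=t, k−10=a, v−2=t, o−10=e.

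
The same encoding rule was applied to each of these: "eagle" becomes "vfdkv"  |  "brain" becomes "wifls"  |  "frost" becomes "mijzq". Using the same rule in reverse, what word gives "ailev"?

e(4)→v(21) and a(0)→f(5) fit y≡17x+5 (mod 26); the inverse of 17 mod 26 is 23. Each letter's alphabet position (a=0..z=25) is mapped through 17·x+5 mod 26 — an affine cipher.
Reversing it on ailev: a(0)→23·(0−5)≡15=p; i(8)→23·(8−5)≡17=r; l(11)→23·(11−5)≡8=i; e(4)→23·(4−5)≡3=d; v(21)→23·(21−5)≡4=e (all mod 26).

pride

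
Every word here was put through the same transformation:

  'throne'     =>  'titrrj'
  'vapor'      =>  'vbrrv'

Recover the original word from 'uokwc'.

unity

Letter i (0-indexed) is shifted by i+0, so successive shifts are 0, 1, 2, ….
Reversing it on uokwc: u−0=u, o−1=n, k−2=i, w−3=t, c−4=y.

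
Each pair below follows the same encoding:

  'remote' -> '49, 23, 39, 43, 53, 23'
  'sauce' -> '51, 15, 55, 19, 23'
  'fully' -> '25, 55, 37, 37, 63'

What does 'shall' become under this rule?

r(#18)→49 and e(#5)→23: differences scale by 2, so n = 2·pos + 13. The formula is n = 2×(alphabet index, a=1) + 13.
On shall: s=19→51, h=8→29, a=1→15, l=12→37, l=12→37.

51, 29, 15, 37, 37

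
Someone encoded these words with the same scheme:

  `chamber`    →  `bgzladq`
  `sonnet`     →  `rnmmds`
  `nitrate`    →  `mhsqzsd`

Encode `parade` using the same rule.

ozqzcd

This is a Caesar cipher with shift 25.
Applying it to parade: p+25=o, a+25=z, r+25=q, a+25=z, d+25=c, e+25=d.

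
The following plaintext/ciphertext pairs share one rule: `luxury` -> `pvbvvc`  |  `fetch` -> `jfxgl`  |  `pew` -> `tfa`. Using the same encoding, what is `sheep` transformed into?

The shift depends on letter class: consonant l→p is +4, but vowel u→v is +1. Two shifts are in play — +1 for a/e/i/o/u, +4 for every other letter.
For sheep: s(cons)+4=w, h(cons)+4=l, e(vowel)+1=f, e(vowel)+1=f, p(cons)+4=t.

wlfft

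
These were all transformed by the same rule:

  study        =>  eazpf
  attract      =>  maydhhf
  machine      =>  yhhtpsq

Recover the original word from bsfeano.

Shifts by position in study: pos 0: s→e (+12), pos 1: t→a (+7), pos 2: u→z (+5), pos 3: d→p (+12), pos 4: y→f (+7) — repeating every 3. It's a Vigenère-style cipher with numeric key [12,7,5]: position i shifts by key[i mod 3].
Undoing it on bsfeano: b−12=p, s−7=l, f−5=a, e−12=s, a−7=t, n−5=i, o−12=c.

plastic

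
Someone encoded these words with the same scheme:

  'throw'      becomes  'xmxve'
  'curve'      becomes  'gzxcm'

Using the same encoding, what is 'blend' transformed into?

In throw: t→x is +4, h→m is +5, r→x is +6, o→v is +7 — the shift increases by 1 each position. The shift increases by 1 at each position, starting from +4: 4, 5, 6, ….
On blend: b+4=f, l+5=q, e+6=k, n+7=u, d+8=l.

fqkul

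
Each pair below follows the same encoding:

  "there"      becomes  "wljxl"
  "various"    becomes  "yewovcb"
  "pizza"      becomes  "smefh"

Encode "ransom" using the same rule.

uesyvu

In there: t→w is +3, h→l is +4, e→j is +5, r→x is +6 — the shift increases by 1 each position. Letter i (0-indexed) is shifted by i+3, so successive shifts are 3, 4, 5, ….
On ransom: r+3=u, a+4=e, n+5=s, s+6=y, o+7=v, m+8=u.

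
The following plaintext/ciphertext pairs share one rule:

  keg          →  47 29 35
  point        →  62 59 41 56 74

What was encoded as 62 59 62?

k(#11)→47 and e(#5)→29: differences scale by 3, so n = 3·pos + 14. The formula is n = 3×(alphabet index, a=1) + 14.
Reversing it on 62 59 62: 62→(62−14)÷3=16=p, 59→(59−14)÷3=15=o, 62→(62−14)÷3=16=p.

pop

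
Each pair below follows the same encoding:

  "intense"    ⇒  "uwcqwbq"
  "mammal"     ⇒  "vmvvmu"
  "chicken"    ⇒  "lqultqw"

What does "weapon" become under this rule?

fqmyaw

The shift depends on letter class: consonant n→w is +9, but vowel i→u is +12. The rule splits by letter class: vowels +12, consonants +9.
On weapon: w(cons)+9=f, e(vowel)+12=q, a(vowel)+12=m, p(cons)+9=y, o(vowel)+12=a, n(cons)+9=w.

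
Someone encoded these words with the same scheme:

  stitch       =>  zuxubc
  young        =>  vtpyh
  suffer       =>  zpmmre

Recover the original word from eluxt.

ratio

s(18)→z(25) and t(19)→u(20) fit y≡21x+11 (mod 26); the inverse of 21 mod 26 is 5. Each letter's alphabet position (a=0..z=25) is mapped through 21·x+11 mod 26 — an affine cipher.
Decoding eluxt: e(4)→5·(4−11)≡17=r; l(11)→5·(11−11)≡0=a; u(20)→5·(20−11)≡19=t; x(23)→5·(23−11)≡8=i; t(19)→5·(19−11)≡14=o (all mod 26).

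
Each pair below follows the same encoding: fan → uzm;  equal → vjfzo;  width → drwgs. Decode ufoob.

This is the alphabet-reversal cipher (Atbash): a becomes z, b becomes y, etc.
Undoing it on ufoob: u↔f, f↔u, o↔l, o↔l, b↔y.

fully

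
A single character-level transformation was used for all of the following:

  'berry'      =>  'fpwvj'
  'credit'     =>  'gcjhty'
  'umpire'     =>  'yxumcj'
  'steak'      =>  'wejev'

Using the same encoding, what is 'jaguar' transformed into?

Shifts by position in berry: pos 0: b→f (+4), pos 1: e→p (+11), pos 2: r→w (+5), pos 3: r→v (+4), pos 4: y→j (+11) — repeating every 3. It's a Vigenère-style cipher with numeric key [4,11,5]: position i shifts by key[i mod 3].
Applying it to jaguar: j+4=n, a+11=l, g+5=l, u+4=y, a+11=l, r+5=w.

nllylw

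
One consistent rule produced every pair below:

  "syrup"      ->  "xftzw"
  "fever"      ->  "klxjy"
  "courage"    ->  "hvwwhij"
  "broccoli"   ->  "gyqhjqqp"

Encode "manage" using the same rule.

rhpfng

Shifts by position in syrup: pos 0: s→x (+5), pos 1: y→f (+7), pos 2: r→t (+2), pos 3: u→z (+5), pos 4: p→w (+7) — repeating every 3. A repeating key of period 3 is used — shifts +5, +7, +2 over and over.
For manage: m+5=r, a+7=h, n+2=p, a+5=f, g+7=n, e+2=g.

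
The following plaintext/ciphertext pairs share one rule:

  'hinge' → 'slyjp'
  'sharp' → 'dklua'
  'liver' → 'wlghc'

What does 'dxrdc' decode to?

Shifts by position in hinge: pos 0: h→s (+11), pos 1: i→l (+3), pos 2: n→y (+11), pos 3: g→j (+3) — repeating every 2. The shifts repeat in a cycle of length 2: positions 0,1,… shift by +11, +3, then the pattern repeats.
Undoing it on dxrdc: d−11=s, x−3=u, r−11=g, d−3=a, c−11=r.

sugar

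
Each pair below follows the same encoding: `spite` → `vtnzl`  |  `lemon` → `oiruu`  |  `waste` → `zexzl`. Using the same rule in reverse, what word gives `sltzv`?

photo

In spite: s→v is +3, p→t is +4, i→n is +5, t→z is +6 — the shift increases by 1 each position. Letter i (0-indexed) is shifted by i+3, so successive shifts are 3, 4, 5, ….
Undoing it on sltzv: s−3=p, l−4=h, t−5=o, z−6=t, v−7=o.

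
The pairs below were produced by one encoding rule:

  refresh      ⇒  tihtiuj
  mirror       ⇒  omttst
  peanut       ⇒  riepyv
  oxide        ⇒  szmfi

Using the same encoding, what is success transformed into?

uyeeiuu

The rule splits by letter class: vowels +4, consonants +2.
On success: s(cons)+2=u, u(vowel)+4=y, c(cons)+2=e, c(cons)+2=e, e(vowel)+4=i, s(cons)+2=u, s(cons)+2=u.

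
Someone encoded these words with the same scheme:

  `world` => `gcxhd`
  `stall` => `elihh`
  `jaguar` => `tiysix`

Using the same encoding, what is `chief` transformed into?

w(22)→g(6) and o(14)→c(2) fit y≡7x+8 (mod 26); the inverse of 7 mod 26 is 15. This is an affine cipher: with a=0,…,z=25, each position x becomes (7x+8) mod 26.
For chief: c(2)→7·2+8≡22=w; h(7)→7·7+8≡5=f; i(8)→7·8+8≡12=m; e(4)→7·4+8≡10=k; f(5)→7·5+8≡17=r (all mod 26).

wfmkr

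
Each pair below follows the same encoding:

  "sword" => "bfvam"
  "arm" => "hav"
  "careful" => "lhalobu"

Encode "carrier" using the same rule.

lhaapla

Two shifts are in play — +7 for a/e/i/o/u, +9 for every other letter.
For carrier: c(cons)+9=l, a(vowel)+7=h, r(cons)+9=a, r(cons)+9=a, i(vowel)+7=p, e(vowel)+7=l, r(cons)+9=a.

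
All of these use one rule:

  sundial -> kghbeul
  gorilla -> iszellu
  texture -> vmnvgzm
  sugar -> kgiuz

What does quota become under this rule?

This is an affine cipher: with a=0,…,z=25, each position x becomes (11x+20) mod 26.
For quota: q(16)→11·16+20≡14=o; u(20)→11·20+20≡6=g; o(14)→11·14+20≡18=s; t(19)→11·19+20≡21=v; a(0)→11·0+20≡20=u (all mod 26).

ogsvu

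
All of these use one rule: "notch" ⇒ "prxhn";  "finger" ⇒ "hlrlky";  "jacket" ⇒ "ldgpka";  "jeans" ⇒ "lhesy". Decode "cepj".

The shift increases by 1 at each position, starting from +2: 2, 3, 4, ….
Decoding cepj: c−2=a, e−3=b, p−4=l, j−5=e.

able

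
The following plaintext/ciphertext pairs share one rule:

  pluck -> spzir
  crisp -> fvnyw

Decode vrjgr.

sneak

Letter i (0-indexed) is shifted by i+3, so successive shifts are 3, 4, 5, ….
Decoding vrjgr: v−3=s, r−4=n, j−5=e, g−6=a, r−7=k.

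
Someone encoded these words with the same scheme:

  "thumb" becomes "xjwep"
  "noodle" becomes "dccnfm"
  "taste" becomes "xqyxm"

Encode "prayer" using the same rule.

bzqsmz

Treating letters as 0–25, the rule is x ↦ 25x + 16 (mod 26).
For prayer: p(15)→25·15+16≡1=b; r(17)→25·17+16≡25=z; a(0)→25·0+16≡16=q; y(24)→25·24+16≡18=s; e(4)→25·4+16≡12=m; r(17)→25·17+16≡25=z (all mod 26).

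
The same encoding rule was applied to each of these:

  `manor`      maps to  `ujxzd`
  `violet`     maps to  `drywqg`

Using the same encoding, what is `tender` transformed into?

In manor: m→u is +8, a→j is +9, n→x is +10, o→z is +11 — the shift increases by 1 each position. Each letter shifts forward by (position + 8), i.e. 8, 9, 10, … — the shift grows by one for each successive letter.
For tender: t+8=b, e+9=n, n+10=x, d+11=o, e+12=q, r+13=e.

bnxoqe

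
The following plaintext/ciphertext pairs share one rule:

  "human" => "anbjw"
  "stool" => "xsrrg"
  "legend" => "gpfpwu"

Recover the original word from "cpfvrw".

region

h(7)→a(0) and u(20)→n(13) fit y≡21x+9 (mod 26); the inverse of 21 mod 26 is 5. Each letter's alphabet position (a=0..z=25) is mapped through 21·x+9 mod 26 — an affine cipher.
Undoing it on cpfvrw: c(2)→5·(2−9)≡17=r; p(15)→5·(15−9)≡4=e; f(5)→5·(5−9)≡6=g; v(21)→5·(21−9)≡8=i; r(17)→5·(17−9)≡14=o; w(22)→5·(22−9)≡13=n (all mod 26).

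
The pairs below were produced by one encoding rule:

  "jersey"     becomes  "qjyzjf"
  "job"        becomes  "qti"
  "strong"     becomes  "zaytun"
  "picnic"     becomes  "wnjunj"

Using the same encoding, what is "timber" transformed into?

The shift depends on letter class: consonant j→q is +7, but vowel e→j is +5. The rule splits by letter class: vowels +5, consonants +7.
For timber: t(cons)+7=a, i(vowel)+5=n, m(cons)+7=t, b(cons)+7=i, e(vowel)+5=j, r(cons)+7=y.

antijy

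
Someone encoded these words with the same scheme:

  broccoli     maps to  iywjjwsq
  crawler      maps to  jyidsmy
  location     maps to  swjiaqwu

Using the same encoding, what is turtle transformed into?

acyasm

Two shifts are in play — +8 for a/e/i/o/u, +7 for every other letter.
On turtle: t(cons)+7=a, u(vowel)+8=c, r(cons)+7=y, t(cons)+7=a, l(cons)+7=s, e(vowel)+8=m.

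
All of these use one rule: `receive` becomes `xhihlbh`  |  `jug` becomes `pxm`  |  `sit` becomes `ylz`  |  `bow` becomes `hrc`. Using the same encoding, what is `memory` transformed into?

shsrxe

The shift depends on letter class: consonant r→x is +6, but vowel e→h is +3. Two shifts are in play — +3 for a/e/i/o/u, +6 for every other letter.
On memory: m(cons)+6=s, e(vowel)+3=h, m(cons)+6=s, o(vowel)+3=r, r(cons)+6=x, y(cons)+6=e.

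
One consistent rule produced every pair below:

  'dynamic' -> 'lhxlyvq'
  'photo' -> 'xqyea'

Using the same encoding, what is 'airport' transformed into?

In dynamic: d→l is +8, y→h is +9, n→x is +10, a→l is +11 — the shift increases by 1 each position. Letter i (0-indexed) is shifted by i+8, so successive shifts are 8, 9, 10, ….
Applying it to airport: a+8=i, i+9=r, r+10=b, p+11=a, o+12=a, r+13=e, t+14=h.

irbaaeh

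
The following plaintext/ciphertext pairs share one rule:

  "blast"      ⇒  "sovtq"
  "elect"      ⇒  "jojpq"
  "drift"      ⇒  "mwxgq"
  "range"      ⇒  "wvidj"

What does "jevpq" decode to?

exact

b(1)→s(18) and l(11)→o(14) fit y≡23x+21 (mod 26); the inverse of 23 mod 26 is 17. Treating letters as 0–25, the rule is x ↦ 23x + 21 (mod 26).
Undoing it on jevpq: j(9)→17·(9−21)≡4=e; e(4)→17·(4−21)≡23=x; v(21)→17·(21−21)≡0=a; p(15)→17·(15−21)≡2=c; q(16)→17·(16−21)≡19=t (all mod 26).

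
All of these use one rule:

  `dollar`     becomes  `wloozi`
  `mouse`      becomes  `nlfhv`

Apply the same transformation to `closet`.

xolhvg

Each letter is replaced by its mirror in the alphabet: a↔z, b↔y, c↔x, and so on (the Atbash cipher).
On closet: c↔x, l↔o, o↔l, s↔h, e↔v, t↔g.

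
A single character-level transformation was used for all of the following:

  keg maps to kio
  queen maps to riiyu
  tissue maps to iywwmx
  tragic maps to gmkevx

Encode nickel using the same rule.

piogmr

The output letters match the input read backwards, each shifted +4: keg reversed is gek. Read the word backwards and shift each letter +4.
For nickel: reverse → lekcin; then shift: l+4=p, e+4=i, k+4=o, c+4=g, i+4=m, n+4=r.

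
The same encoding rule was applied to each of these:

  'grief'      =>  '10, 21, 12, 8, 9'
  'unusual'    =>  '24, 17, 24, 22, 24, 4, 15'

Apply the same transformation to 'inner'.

12, 17, 17, 8, 21

g is letter #7 and maps to 10: an offset of 3. Letters become their 1-based position plus 3 (so a→4, b→5, …).
Applying it to inner: i=9→12, n=14→17, n=14→17, e=5→8, r=18→21.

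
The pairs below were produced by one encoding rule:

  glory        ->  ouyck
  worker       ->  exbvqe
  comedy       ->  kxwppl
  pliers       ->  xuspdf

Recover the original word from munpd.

In glory: g→o is +8, l→u is +9, o→y is +10, r→c is +11 — the shift increases by 1 each position. Each letter shifts forward by (position + 8), i.e. 8, 9, 10, … — the shift grows by one for each successive letter.
Undoing it on munpd: m−8=e, u−9=l, n−10=d, p−11=e, d−12=r.

elder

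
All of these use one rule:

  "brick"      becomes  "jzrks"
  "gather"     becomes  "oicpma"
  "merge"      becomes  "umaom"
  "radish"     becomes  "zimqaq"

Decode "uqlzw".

Shifts by position in brick: pos 0: b→j (+8), pos 1: r→z (+8), pos 2: i→r (+9), pos 3: c→k (+8), pos 4: k→s (+8) — repeating every 3. It's a Vigenère-style cipher with numeric key [8,8,9]: position i shifts by key[i mod 3].
Reversing it on uqlzw: u−8=m, q−8=i, l−9=c, z−8=r, w−8=o.

micro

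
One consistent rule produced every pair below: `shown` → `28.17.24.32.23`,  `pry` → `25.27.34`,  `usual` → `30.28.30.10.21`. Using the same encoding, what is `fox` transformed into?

15.24.33

s is letter #19 and maps to 28: an offset of 9. Letters become their 1-based position plus 9 (so a→10, b→11, …).
For fox: f=6→15, o=15→24, x=24→33.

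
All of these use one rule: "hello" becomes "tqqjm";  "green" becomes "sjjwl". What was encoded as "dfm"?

The output letters match the input read backwards, each shifted +5: hello reversed is olleh. Read the word backwards and shift each letter +5.
Reversing it on dfm: shift back: d−5=y, f−5=a, m−5=h → yah; then reverse → hay.

hay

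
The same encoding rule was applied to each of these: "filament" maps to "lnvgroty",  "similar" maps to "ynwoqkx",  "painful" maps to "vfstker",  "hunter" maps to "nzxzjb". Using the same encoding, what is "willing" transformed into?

cnvrnxm

Shifts by position in filament: pos 0: f→l (+6), pos 1: i→n (+5), pos 2: l→v (+10), pos 3: a→g (+6), pos 4: m→r (+5), pos 5: e→o (+10) — repeating every 3. A repeating key of period 3 is used — shifts +6, +5, +10 over and over.
Applying it to willing: w+6=c, i+5=n, l+10=v, l+6=r, i+5=n, n+10=x, g+6=m.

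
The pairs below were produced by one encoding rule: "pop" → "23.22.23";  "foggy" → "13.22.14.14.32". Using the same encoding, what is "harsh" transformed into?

15.8.25.26.15

p is letter #16 and maps to 23: an offset of 7. Each letter is replaced by its alphabet position (a=1..z=26) + 7.
On harsh: h=8→15, a=1→8, r=18→25, s=19→26, h=8→15.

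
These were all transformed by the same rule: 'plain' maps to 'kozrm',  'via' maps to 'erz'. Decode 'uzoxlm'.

Each letter is replaced by its mirror in the alphabet: a↔z, b↔y, c↔x, and so on (the Atbash cipher).
Decoding uzoxlm: u↔f, z↔a, o↔l, x↔c, l↔o, m↔n.

falcon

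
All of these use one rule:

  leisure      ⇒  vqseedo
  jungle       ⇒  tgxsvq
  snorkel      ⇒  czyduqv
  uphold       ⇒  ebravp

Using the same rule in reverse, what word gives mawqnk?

comedy

Shifts by position in leisure: pos 0: l→v (+10), pos 1: e→q (+12), pos 2: i→s (+10), pos 3: s→e (+12) — repeating every 2. The shifts repeat in a cycle of length 2: positions 0,1,… shift by +10, +12, then the pattern repeats.
Decoding mawqnk: m−10=c, a−12=o, w−10=m, q−12=e, n−10=d, k−12=y.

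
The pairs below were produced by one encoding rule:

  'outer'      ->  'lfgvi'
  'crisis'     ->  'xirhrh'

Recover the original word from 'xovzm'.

Each letter is replaced by its mirror in the alphabet: a↔z, b↔y, c↔x, and so on (the Atbash cipher).
Undoing it on xovzm: x↔c, o↔l, v↔e, z↔a, m↔n.

clean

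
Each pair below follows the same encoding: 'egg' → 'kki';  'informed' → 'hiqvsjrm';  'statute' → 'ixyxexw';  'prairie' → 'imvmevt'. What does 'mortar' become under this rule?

vexvsq

The word is reversed, then every letter is shifted forward by 4.
For mortar: reverse → ratrom; then shift: r+4=v, a+4=e, t+4=x, r+4=v, o+4=s, m+4=q.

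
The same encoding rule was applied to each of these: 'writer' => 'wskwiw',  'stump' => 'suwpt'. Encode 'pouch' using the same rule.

Letter i (0-indexed) is shifted by i+0, so successive shifts are 0, 1, 2, ….
On pouch: p+0=p, o+1=p, u+2=w, c+3=f, h+4=l.

ppwfl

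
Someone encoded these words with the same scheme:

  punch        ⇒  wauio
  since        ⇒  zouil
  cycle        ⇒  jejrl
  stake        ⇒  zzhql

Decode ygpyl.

It's a Vigenère-style cipher with numeric key [7,6]: position i shifts by key[i mod 2].
Reversing it on ygpyl: y−7=r, g−6=a, p−7=i, y−6=s, l−7=e.

raise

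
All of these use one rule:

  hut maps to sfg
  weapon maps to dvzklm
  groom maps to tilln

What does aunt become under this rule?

Each pair mirrors across the alphabet (h↔s, u↔f, t↔g): positions sum to 25. Each letter is replaced by its mirror in the alphabet: a↔z, b↔y, c↔x, and so on (the Atbash cipher).
Applying it to aunt: a↔z, u↔f, n↔m, t↔g.

zfmg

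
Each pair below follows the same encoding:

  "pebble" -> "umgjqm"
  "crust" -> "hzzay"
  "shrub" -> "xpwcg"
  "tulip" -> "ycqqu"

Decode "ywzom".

Shifts by position in pebble: pos 0: p→u (+5), pos 1: e→m (+8), pos 2: b→g (+5), pos 3: b→j (+8) — repeating every 2. A repeating key of period 2 is used — shifts +5, +8 over and over.
Reversing it on ywzom: y−5=t, w−8=o, z−5=u, o−8=g, m−5=h.

tough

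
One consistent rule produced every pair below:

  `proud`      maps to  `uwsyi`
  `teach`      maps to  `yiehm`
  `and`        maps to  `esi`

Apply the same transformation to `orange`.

The shift depends on letter class: consonant p→u is +5, but vowel o→s is +4. Vowels shift forward by 4 and consonants shift forward by 5.
Applying it to orange: o(vowel)+4=s, r(cons)+5=w, a(vowel)+4=e, n(cons)+5=s, g(cons)+5=l, e(vowel)+4=i.

swesli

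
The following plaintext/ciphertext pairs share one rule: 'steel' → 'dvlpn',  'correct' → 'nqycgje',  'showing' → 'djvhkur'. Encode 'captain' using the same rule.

Shifts by position in steel: pos 0: s→d (+11), pos 1: t→v (+2), pos 2: e→l (+7), pos 3: e→p (+11), pos 4: l→n (+2) — repeating every 3. It's a Vigenère-style cipher with numeric key [11,2,7]: position i shifts by key[i mod 3].
On captain: c+11=n, a+2=c, p+7=w, t+11=e, a+2=c, i+7=p, n+11=y.

ncwecpy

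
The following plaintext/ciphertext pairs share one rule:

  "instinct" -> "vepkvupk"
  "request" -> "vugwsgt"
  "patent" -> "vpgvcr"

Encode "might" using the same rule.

Read the word backwards and shift each letter +2.
For might: reverse → thgim; then shift: t+2=v, h+2=j, g+2=i, i+2=k, m+2=o.

vjiko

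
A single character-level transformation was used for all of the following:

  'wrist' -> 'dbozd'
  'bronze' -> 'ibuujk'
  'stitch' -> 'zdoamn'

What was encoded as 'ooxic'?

herbs

Shifts by position in wrist: pos 0: w→d (+7), pos 1: r→b (+10), pos 2: i→o (+6), pos 3: s→z (+7), pos 4: t→d (+10) — repeating every 3. It's a Vigenère-style cipher with numeric key [7,10,6]: position i shifts by key[i mod 3].
Undoing it on ooxic: o−7=h, o−10=e, x−6=r, i−7=b, c−10=s.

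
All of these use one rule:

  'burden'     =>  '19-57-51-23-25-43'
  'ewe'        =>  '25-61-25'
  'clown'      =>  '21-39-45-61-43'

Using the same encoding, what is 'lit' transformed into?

b(#2)→19 and u(#21)→57: differences scale by 2, so n = 2·pos + 15. With a=1..z=26, the number is 2·pos + 15.
On lit: l=12→39, i=9→33, t=20→55.

39-33-55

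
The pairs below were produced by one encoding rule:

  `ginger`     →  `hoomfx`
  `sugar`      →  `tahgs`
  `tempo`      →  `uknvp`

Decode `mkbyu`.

Shifts by position in ginger: pos 0: g→h (+1), pos 1: i→o (+6), pos 2: n→o (+1), pos 3: g→m (+6) — repeating every 2. A repeating key of period 2 is used — shifts +1, +6 over and over.
Decoding mkbyu: m−1=l, k−6=e, b−1=a, y−6=s, u−1=t.

least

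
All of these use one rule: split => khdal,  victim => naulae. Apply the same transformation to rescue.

jwkumw

It's a constant shift of +18 (ROT18).
On rescue: r+18=j, e+18=w, s+18=k, c+18=u, u+18=m, e+18=w.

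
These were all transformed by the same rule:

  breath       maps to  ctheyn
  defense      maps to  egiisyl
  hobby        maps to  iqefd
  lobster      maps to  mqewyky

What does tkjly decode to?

In breath: b→c is +1, r→t is +2, e→h is +3, a→e is +4 — the shift increases by 1 each position. The shift increases by 1 at each position, starting from +1: 1, 2, 3, ….
Undoing it on tkjly: t−1=s, k−2=i, j−3=g, l−4=h, y−5=t.

sight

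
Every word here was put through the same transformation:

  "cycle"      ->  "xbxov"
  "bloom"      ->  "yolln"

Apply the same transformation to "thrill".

gsiroo

Each pair mirrors across the alphabet (c↔x, y↔b, c↔x): positions sum to 25. Each letter is replaced by its mirror in the alphabet: a↔z, b↔y, c↔x, and so on (the Atbash cipher).
Applying it to thrill: t↔g, h↔s, r↔i, i↔r, l↔o, l↔o.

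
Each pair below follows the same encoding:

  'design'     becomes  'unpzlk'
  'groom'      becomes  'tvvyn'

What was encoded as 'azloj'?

chest

The output letters match the input read backwards, each shifted +7: design reversed is ngised. Read the word backwards and shift each letter +7.
Decoding azloj: shift back: a−7=t, z−7=s, l−7=e, o−7=h, j−7=c → tsehc; then reverse → chest.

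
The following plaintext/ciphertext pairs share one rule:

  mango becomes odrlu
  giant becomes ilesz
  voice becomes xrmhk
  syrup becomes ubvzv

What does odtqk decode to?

maple

In mango: m→o is +2, a→d is +3, n→r is +4, g→l is +5 — the shift increases by 1 each position. Letter i (0-indexed) is shifted by i+2, so successive shifts are 2, 3, 4, ….
Decoding odtqk: o−2=m, d−3=a, t−4=p, q−5=l, k−6=e.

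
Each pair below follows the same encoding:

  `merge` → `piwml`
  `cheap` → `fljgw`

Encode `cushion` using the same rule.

fyxnpww

In merge: m→p is +3, e→i is +4, r→w is +5, g→m is +6 — the shift increases by 1 each position. Each letter shifts forward by (position + 3), i.e. 3, 4, 5, … — the shift grows by one for each successive letter.
Applying it to cushion: c+3=f, u+4=y, s+5=x, h+6=n, i+7=p, o+8=w, n+9=w.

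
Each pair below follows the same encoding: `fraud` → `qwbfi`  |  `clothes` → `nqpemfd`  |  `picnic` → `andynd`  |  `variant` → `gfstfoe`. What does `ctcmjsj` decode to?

Shifts by position in fraud: pos 0: f→q (+11), pos 1: r→w (+5), pos 2: a→b (+1), pos 3: u→f (+11), pos 4: d→i (+5) — repeating every 3. A repeating key of period 3 is used — shifts +11, +5, +1 over and over.
Decoding ctcmjsj: c−11=r, t−5=o, c−1=b, m−11=b, j−5=e, s−1=r, j−11=y.

robbery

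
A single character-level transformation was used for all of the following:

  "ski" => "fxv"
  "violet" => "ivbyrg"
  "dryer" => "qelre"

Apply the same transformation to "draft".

qensg

Compare letters: s→f is +13, k→x is +13, i→v is +13 — a constant shift. It's a constant shift of +13 (ROT13).
On draft: d+13=q, r+13=e, a+13=n, f+13=s, t+13=g.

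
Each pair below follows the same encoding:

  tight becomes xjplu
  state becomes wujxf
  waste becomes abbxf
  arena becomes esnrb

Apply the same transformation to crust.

The shifts repeat in a cycle of length 3: positions 0,1,… shift by +4, +1, +9, then the pattern repeats.
Applying it to crust: c+4=g, r+1=s, u+9=d, s+4=w, t+1=u.

gsdwu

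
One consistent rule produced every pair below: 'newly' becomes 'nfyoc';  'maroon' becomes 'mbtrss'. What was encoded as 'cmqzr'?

In newly: n→n is +0, e→f is +1, w→y is +2, l→o is +3 — the shift increases by 1 each position. Each letter shifts forward by its position index (0, 1, 2, …) — the shift grows by one for each successive letter.
Reversing it on cmqzr: c−0=c, m−1=l, q−2=o, z−3=w, r−4=n.

clown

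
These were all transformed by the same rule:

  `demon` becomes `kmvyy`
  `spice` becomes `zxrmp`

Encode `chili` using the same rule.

In demon: d→k is +7, e→m is +8, m→v is +9, o→y is +10 — the shift increases by 1 each position. Each letter shifts forward by (position + 7), i.e. 7, 8, 9, … — the shift grows by one for each successive letter.
For chili: c+7=j, h+8=p, i+9=r, l+10=v, i+11=t.

jprvt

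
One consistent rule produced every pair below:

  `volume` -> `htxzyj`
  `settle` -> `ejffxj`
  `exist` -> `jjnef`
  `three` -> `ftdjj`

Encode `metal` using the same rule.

The shift depends on letter class: consonant v→h is +12, but vowel o→t is +5. The rule splits by letter class: vowels +5, consonants +12.
For metal: m(cons)+12=y, e(vowel)+5=j, t(cons)+12=f, a(vowel)+5=f, l(cons)+12=x.

yjffx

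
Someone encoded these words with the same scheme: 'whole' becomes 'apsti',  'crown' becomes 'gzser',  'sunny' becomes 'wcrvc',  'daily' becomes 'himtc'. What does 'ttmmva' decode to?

pliers

Shifts by position in whole: pos 0: w→a (+4), pos 1: h→p (+8), pos 2: o→s (+4), pos 3: l→t (+8) — repeating every 2. The shifts repeat in a cycle of length 2: positions 0,1,… shift by +4, +8, then the pattern repeats.
Undoing it on ttmmva: t−4=p, t−8=l, m−4=i, m−8=e, v−4=r, a−8=s.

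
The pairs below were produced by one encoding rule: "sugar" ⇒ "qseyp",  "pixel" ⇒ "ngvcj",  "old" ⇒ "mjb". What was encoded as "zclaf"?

bench

Compare letters: s→q is +24, u→s is +24, g→e is +24 — a constant shift. Every letter moves 24 places later in the alphabet, wrapping around z→a.
Decoding zclaf: z−24=b, c−24=e, l−24=n, a−24=c, f−24=h.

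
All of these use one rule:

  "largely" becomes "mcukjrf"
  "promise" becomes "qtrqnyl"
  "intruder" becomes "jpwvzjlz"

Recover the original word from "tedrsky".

In largely: l→m is +1, a→c is +2, r→u is +3, g→k is +4 — the shift increases by 1 each position. Letter i (0-indexed) is shifted by i+1, so successive shifts are 1, 2, 3, ….
Undoing it on tedrsky: t−1=s, e−2=c, d−3=a, r−4=n, s−5=n, k−6=e, y−7=r.

scanner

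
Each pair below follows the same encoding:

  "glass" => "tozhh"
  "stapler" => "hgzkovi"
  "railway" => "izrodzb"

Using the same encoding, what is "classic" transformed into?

Each pair mirrors across the alphabet (g↔t, l↔o, a↔z): positions sum to 25. Each letter is replaced by its mirror in the alphabet: a↔z, b↔y, c↔x, and so on (the Atbash cipher).
For classic: c↔x, l↔o, a↔z, s↔h, s↔h, i↔r, c↔x.

xozhhrx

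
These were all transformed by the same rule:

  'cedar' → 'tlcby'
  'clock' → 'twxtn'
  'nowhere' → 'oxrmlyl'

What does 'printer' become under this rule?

gyvoqly

c(2)→t(19) and e(4)→l(11) fit y≡9x+1 (mod 26); the inverse of 9 mod 26 is 3. Each letter's alphabet position (a=0..z=25) is mapped through 9·x+1 mod 26 — an affine cipher.
On printer: p(15)→9·15+1≡6=g; r(17)→9·17+1≡24=y; i(8)→9·8+1≡21=v; n(13)→9·13+1≡14=o; t(19)→9·19+1≡16=q; e(4)→9·4+1≡11=l; r(17)→9·17+1≡24=y (all mod 26).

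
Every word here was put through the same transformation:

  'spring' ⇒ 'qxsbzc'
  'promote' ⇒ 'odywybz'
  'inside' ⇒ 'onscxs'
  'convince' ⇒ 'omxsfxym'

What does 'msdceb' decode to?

The output letters match the input read backwards, each shifted +10: spring reversed is gnirps. The word is reversed, then every letter is shifted forward by 10.
Decoding msdceb: shift back: m−10=c, s−10=i, d−10=t, c−10=s, e−10=u, b−10=r → citsur; then reverse → rustic.

rustic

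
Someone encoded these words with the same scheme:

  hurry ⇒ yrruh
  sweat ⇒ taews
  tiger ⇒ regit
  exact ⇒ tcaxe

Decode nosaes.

The output letters match the input read backwards: hurry reversed is yrruh. The word is simply reversed.
Undoing it on nosaes: then reverse → season.

season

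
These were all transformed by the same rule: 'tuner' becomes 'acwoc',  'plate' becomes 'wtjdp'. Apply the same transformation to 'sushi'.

In tuner: t→a is +7, u→c is +8, n→w is +9, e→o is +10 — the shift increases by 1 each position. The shift increases by 1 at each position, starting from +7: 7, 8, 9, ….
On sushi: s+7=z, u+8=c, s+9=b, h+10=r, i+11=t.

zcbrt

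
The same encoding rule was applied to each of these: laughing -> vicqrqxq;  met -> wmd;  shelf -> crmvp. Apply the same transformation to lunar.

The shift depends on letter class: consonant l→v is +10, but vowel a→i is +8. The rule splits by letter class: vowels +8, consonants +10.
For lunar: l(cons)+10=v, u(vowel)+8=c, n(cons)+10=x, a(vowel)+8=i, r(cons)+10=b.

vcxib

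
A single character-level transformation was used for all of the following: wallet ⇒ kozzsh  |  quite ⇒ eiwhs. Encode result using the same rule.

fsgizh

This is a Caesar cipher with shift 14.
For result: r+14=f, e+14=s, s+14=g, u+14=i, l+14=z, t+14=h.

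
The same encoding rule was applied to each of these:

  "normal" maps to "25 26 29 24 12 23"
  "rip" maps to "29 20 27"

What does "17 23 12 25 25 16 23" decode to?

flannel

Letters become their 1-based position plus 11 (so a→12, b→13, …).
Undoing it on 17 23 12 25 25 16 23: 17→(17−11)÷1=6=f, 23→(23−11)÷1=12=l, 12→(12−11)÷1=1=a, 25→(25−11)÷1=14=n, 25→(25−11)÷1=14=n, 16→(16−11)÷1=5=e, 23→(23−11)÷1=12=l.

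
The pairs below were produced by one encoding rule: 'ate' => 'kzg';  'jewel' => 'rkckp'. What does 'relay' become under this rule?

egrkx

The output letters match the input read backwards, each shifted +6: ate reversed is eta. Two steps: reverse the string, then apply a Caesar shift of +6.
On relay: reverse → yaler; then shift: y+6=e, a+6=g, l+6=r, e+6=k, r+6=x.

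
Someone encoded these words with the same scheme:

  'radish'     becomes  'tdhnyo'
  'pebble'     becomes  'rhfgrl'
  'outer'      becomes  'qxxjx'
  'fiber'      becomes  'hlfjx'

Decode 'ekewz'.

chart

In radish: r→t is +2, a→d is +3, d→h is +4, i→n is +5 — the shift increases by 1 each position. Each letter shifts forward by (position + 2), i.e. 2, 3, 4, … — the shift grows by one for each successive letter.
Reversing it on ekewz: e−2=c, k−3=h, e−4=a, w−5=r, z−6=t.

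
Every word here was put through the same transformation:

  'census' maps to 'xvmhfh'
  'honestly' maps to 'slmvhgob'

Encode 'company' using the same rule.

Each pair mirrors across the alphabet (c↔x, e↔v, n↔m): positions sum to 25. Each letter is replaced by its mirror in the alphabet: a↔z, b↔y, c↔x, and so on (the Atbash cipher).
On company: c↔x, o↔l, m↔n, p↔k, a↔z, n↔m, y↔b.

xlnkzmb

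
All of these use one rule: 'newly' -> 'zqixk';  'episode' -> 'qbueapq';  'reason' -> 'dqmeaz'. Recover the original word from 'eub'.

Compare letters: n→z is +12, e→q is +12, w→i is +12 — a constant shift. This is a Caesar cipher with shift 12.
Undoing it on eub: e−12=s, u−12=i, b−12=p.

sip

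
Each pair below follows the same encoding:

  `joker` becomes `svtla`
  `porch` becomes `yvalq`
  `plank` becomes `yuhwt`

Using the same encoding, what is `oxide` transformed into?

vgpml

The shift depends on letter class: consonant j→s is +9, but vowel o→v is +7. Vowels shift forward by 7 and consonants shift forward by 9.
For oxide: o(vowel)+7=v, x(cons)+9=g, i(vowel)+7=p, d(cons)+9=m, e(vowel)+7=l.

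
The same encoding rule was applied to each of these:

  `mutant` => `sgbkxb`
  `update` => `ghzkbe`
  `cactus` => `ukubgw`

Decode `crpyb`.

orbit

m(12)→s(18) and u(20)→g(6) fit y≡5x+10 (mod 26); the inverse of 5 mod 26 is 21. Treating letters as 0–25, the rule is x ↦ 5x + 10 (mod 26).
Undoing it on crpyb: c(2)→21·(2−10)≡14=o; r(17)→21·(17−10)≡17=r; p(15)→21·(15−10)≡1=b; y(24)→21·(24−10)≡8=i; b(1)→21·(1−10)≡19=t (all mod 26).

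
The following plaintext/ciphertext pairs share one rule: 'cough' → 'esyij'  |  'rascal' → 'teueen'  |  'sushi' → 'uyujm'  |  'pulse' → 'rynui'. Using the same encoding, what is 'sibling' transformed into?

The rule splits by letter class: vowels +4, consonants +2.
For sibling: s(cons)+2=u, i(vowel)+4=m, b(cons)+2=d, l(cons)+2=n, i(vowel)+4=m, n(cons)+2=p, g(cons)+2=i.

umdnmpi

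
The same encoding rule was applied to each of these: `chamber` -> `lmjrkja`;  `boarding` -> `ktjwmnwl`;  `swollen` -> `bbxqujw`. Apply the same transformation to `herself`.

A repeating key of period 2 is used — shifts +9, +5 over and over.
For herself: h+9=q, e+5=j, r+9=a, s+5=x, e+9=n, l+5=q, f+9=o.

qjaxnqo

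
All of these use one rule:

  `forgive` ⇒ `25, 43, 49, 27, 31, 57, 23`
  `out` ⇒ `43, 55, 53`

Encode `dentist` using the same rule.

21, 23, 41, 53, 31, 51, 53

Each letter becomes 2×(its alphabet position, a=1..z=26) + 13.
On dentist: d=4→21, e=5→23, n=14→41, t=20→53, i=9→31, s=19→51, t=20→53.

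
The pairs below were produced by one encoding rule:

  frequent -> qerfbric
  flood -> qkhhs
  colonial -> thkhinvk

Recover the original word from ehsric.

This is an affine cipher: with a=0,…,z=25, each position x becomes (25x+21) mod 26.
Reversing it on ehsric: e(4)→25·(4−21)≡17=r; h(7)→25·(7−21)≡14=o; s(18)→25·(18−21)≡3=d; r(17)→25·(17−21)≡4=e; i(8)→25·(8−21)≡13=n; c(2)→25·(2−21)≡19=t (all mod 26).

rodent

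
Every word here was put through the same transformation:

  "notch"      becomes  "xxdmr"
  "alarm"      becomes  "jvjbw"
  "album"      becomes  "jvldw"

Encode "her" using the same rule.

Two shifts are in play — +9 for a/e/i/o/u, +10 for every other letter.
Applying it to her: h(cons)+10=r, e(vowel)+9=n, r(cons)+10=b.

rnb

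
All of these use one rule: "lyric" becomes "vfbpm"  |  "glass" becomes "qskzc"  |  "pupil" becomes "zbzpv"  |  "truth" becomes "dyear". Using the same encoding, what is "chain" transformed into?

mokpx

Shifts by position in lyric: pos 0: l→v (+10), pos 1: y→f (+7), pos 2: r→b (+10), pos 3: i→p (+7) — repeating every 2. It's a Vigenère-style cipher with numeric key [10,7]: position i shifts by key[i mod 2].
For chain: c+10=m, h+7=o, a+10=k, i+7=p, n+10=x.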